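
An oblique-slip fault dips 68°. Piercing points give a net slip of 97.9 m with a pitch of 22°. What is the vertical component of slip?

34 m

dip-slip = net slip × sin(rake) = 97.9 m × sin(22°) = 36.67 m
throw = dip-slip × sin(dip) = 36.67 × sin(68°) = 34 m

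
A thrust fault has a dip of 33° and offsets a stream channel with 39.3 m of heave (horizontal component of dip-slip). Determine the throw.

25.5 m

throw = heave × tan(dip) = 39.3 × tan(33°) = 25.5 m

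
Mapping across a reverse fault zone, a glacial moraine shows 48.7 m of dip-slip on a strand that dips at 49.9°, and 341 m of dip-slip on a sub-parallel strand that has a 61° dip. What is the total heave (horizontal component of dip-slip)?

197 m

heave_A = 48.7 × cos(49.9°) = 31.37 m
heave_B = 341 × cos(61°) = 165.3 m
total = 31.37 + 165.3 = 197 m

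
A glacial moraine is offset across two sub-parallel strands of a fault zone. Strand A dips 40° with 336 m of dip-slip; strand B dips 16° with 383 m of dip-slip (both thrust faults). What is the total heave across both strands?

heave_A = 336 × cos(40°) = 257.4 m
heave_B = 383 × cos(16°) = 368.2 m
total = 257.4 + 368.2 = 626 m

626 m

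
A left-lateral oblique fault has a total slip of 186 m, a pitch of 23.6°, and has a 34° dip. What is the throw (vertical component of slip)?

41.6 m

dip-slip = net slip × sin(rake) = 186 m × sin(23.6°) = 74.46 m
throw = dip-slip × sin(dip) = 74.46 × sin(34°) = 41.6 m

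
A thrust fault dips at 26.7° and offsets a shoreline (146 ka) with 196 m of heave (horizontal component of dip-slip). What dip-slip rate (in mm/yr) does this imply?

1.50 mm/yr

dip-slip = heave / cos(dip) = 196 m / cos(26.7°) = 219.4 m
rate = 219.4 m / 146 ka = 0.00150 m/yr = 1.50 mm/yr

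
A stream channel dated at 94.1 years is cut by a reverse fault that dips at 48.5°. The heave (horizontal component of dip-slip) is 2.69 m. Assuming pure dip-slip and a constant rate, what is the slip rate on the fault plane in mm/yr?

43.1 mm/yr

dip-slip = heave / cos(dip) = 2.69 m / cos(48.5°) = 4.060 m
rate = 4.060 m / 94.1 years = 0.0431 m/yr = 43.1 mm/yr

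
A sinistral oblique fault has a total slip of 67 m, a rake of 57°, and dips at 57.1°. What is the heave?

30.5 m

dip-slip = net slip × sin(rake) = 67 m × sin(57°) = 56.19 m
heave = dip-slip × cos(dip) = 56.19 × cos(57.1°) = 30.5 m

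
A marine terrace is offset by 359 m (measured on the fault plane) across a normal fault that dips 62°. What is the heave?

heave = dip-slip × cos(dip) = 359 m × cos(62°) = 169 m

169 m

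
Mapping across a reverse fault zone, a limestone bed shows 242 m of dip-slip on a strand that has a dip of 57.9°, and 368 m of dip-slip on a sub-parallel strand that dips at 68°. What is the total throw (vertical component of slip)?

546 m

throw_A = 242 × sin(57.9°) = 205 m
throw_B = 368 × sin(68°) = 341.2 m
total = 205 + 341.2 = 546 m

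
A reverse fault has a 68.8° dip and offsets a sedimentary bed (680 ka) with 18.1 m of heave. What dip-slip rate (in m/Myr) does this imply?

73.6 m/Myr

dip-slip = heave / cos(dip) = 18.1 m / cos(68.8°) = 50.05 m
rate = 50.05 m / 680 ka = 0.0000736 m/yr = 73.6 m/Myr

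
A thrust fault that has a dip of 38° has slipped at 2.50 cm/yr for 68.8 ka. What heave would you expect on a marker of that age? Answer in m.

dip-slip = rate × time = 2.50 cm/yr × 68.8 ka = 1720 m
heave = dip-slip × cos(dip) = 1720 × cos(38°) = 1360 m

1360 m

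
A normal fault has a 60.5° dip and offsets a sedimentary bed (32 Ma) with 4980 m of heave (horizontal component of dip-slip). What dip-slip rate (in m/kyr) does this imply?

dip-slip = heave / cos(dip) = 4980 m / cos(60.5°) = 10110 m
rate = 10110 m / 32 Ma = 0.000316 m/yr = 0.316 m/kyr

0.316 m/kyr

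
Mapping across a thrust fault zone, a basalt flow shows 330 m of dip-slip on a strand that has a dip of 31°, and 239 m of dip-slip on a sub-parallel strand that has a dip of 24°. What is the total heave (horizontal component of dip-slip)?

heave_A = 330 × cos(31°) = 282.9 m
heave_B = 239 × cos(24°) = 218.3 m
total = 282.9 + 218.3 = 501 m

501 m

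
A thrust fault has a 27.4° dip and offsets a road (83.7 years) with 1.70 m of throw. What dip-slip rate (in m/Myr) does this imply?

dip-slip = throw / sin(dip) = 1.70 m / sin(27.4°) = 3.694 m
rate = 3.694 m / 83.7 years = 0.0441 m/yr = 44100 m/Myr

44100 m/Myr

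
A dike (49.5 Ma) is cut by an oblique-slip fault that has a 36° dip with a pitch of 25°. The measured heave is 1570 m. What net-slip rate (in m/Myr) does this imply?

dip-slip = heave / cos(dip) = 1570 / cos(36°) = 1941 m
net slip = dip-slip / sin(rake) = 1941 / sin(25°) = 4592 m
rate = 4592 m / 49.5 Ma = 0.0000928 m/yr = 92.8 m/Myr

92.8 m/Myr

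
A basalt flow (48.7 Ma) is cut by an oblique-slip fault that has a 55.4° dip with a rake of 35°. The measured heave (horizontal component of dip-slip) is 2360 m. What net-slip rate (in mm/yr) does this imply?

0.149 mm/yr

dip-slip = heave / cos(dip) = 2360 / cos(55.4°) = 4156 m
net slip = dip-slip / sin(rake) = 4156 / sin(35°) = 7246 m
rate = 7246 m / 48.7 Ma = 0.000149 m/yr = 0.149 mm/yr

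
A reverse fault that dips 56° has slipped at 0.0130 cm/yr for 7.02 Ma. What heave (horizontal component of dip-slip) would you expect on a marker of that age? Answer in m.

510 m

dip-slip = rate × time = 0.0130 cm/yr × 7.02 Ma = 912.6 m
heave = dip-slip × cos(dip) = 912.6 × cos(56°) = 510 m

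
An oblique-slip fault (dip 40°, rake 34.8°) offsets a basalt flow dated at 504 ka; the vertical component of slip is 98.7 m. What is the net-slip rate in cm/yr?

0.0534 cm/yr

dip-slip = throw / sin(dip) = 98.7 / sin(40°) = 153.5 m
net slip = dip-slip / sin(rake) = 153.5 / sin(34.8°) = 269 m
rate = 269 m / 504 ka = 0.000534 m/yr = 0.0534 cm/yr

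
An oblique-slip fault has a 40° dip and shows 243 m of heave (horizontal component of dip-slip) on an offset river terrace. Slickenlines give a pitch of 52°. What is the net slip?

dip-slip = heave / cos(dip) = 243 / cos(40°) = 317.2 m
net slip = dip-slip / sin(rake) = 317.2 / sin(52°) = 403 m

403 m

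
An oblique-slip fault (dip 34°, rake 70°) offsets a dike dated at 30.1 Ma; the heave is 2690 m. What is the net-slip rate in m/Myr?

dip-slip = heave / cos(dip) = 2690 / cos(34°) = 3245 m
net slip = dip-slip / sin(rake) = 3245 / sin(70°) = 3453 m
rate = 3453 m / 30.1 Ma = 0.000115 m/yr = 115 m/Myr

115 m/Myr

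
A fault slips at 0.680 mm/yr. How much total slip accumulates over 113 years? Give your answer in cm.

slip = rate × time = 0.680 mm/yr × 113 years = 0.0768 m = 7.68 cm

7.68 cm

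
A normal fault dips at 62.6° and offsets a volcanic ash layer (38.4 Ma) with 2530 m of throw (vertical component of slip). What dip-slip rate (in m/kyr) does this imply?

dip-slip = throw / sin(dip) = 2530 m / sin(62.6°) = 2850 m
rate = 2850 m / 38.4 Ma = 0.0000742 m/yr = 0.0742 m/kyr

0.0742 m/kyr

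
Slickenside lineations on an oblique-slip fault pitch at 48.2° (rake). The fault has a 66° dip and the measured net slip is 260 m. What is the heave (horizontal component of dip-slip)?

78.8 m

dip-slip = net slip × sin(rake) = 260 m × sin(48.2°) = 193.8 m
heave = dip-slip × cos(dip) = 193.8 × cos(66°) = 78.8 m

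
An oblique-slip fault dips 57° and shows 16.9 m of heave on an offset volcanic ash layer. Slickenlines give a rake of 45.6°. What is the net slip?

43.4 m

dip-slip = heave / cos(dip) = 16.9 / cos(57°) = 31.03 m
net slip = dip-slip / sin(rake) = 31.03 / sin(45.6°) = 43.4 m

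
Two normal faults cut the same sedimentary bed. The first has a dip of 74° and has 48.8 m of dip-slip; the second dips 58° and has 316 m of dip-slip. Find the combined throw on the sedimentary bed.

throw_A = 48.8 × sin(74°) = 46.91 m
throw_B = 316 × sin(58°) = 268 m
total = 46.91 + 268 = 315 m

315 m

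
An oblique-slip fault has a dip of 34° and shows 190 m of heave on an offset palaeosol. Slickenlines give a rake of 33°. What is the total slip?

421 m

dip-slip = heave / cos(dip) = 190 / cos(34°) = 229.2 m
net slip = dip-slip / sin(rake) = 229.2 / sin(33°) = 421 m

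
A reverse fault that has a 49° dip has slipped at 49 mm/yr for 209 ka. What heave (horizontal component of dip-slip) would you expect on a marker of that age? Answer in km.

dip-slip = rate × time = 49 mm/yr × 209 ka = 10240 m
heave = dip-slip × cos(dip) = 10240 × cos(49°) = 6720 m = 6.72 km

6.72 km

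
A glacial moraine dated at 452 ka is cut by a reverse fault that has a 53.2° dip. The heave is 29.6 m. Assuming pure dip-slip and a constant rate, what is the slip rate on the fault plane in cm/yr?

dip-slip = heave / cos(dip) = 29.6 m / cos(53.2°) = 49.41 m
rate = 49.41 m / 452 ka = 0.000109 m/yr = 0.0109 cm/yr

0.0109 cm/yr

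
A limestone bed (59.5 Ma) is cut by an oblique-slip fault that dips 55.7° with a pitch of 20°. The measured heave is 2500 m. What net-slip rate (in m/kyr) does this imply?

dip-slip = heave / cos(dip) = 2500 / cos(55.7°) = 4436 m
net slip = dip-slip / sin(rake) = 4436 / sin(20°) = 12970 m
rate = 12970 m / 59.5 Ma = 0.000218 m/yr = 0.218 m/kyr

0.218 m/kyr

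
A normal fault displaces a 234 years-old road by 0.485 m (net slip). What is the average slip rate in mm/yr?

2.07 mm/yr

rate = 0.485 m / 234 years = 0.00207 m/yr = 2.07 mm/yr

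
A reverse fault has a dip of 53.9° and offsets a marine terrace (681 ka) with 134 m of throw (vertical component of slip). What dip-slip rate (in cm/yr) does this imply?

0.0244 cm/yr

dip-slip = throw / sin(dip) = 134 m / sin(53.9°) = 165.8 m
rate = 165.8 m / 681 ka = 0.000244 m/yr = 0.0244 cm/yr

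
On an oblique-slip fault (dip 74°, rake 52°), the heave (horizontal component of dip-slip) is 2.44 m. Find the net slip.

dip-slip = heave / cos(dip) = 2.44 / cos(74°) = 8.852 m
net slip = dip-slip / sin(rake) = 8.852 / sin(52°) = 11.2 m

11.2 m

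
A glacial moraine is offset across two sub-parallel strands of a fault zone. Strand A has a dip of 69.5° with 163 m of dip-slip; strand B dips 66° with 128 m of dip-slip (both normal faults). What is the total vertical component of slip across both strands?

270 m

throw_A = 163 × sin(69.5°) = 152.7 m
throw_B = 128 × sin(66°) = 116.9 m
total = 152.7 + 116.9 = 270 m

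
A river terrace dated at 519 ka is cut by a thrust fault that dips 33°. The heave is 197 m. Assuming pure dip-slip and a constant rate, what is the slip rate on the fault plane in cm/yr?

0.0453 cm/yr

dip-slip = heave / cos(dip) = 197 m / cos(33°) = 234.9 m
rate = 234.9 m / 519 ka = 0.000453 m/yr = 0.0453 cm/yr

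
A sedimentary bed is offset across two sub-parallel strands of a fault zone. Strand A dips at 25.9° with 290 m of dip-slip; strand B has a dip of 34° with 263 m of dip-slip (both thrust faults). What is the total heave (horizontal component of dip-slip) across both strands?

heave_A = 290 × cos(25.9°) = 260.9 m
heave_B = 263 × cos(34°) = 218 m
total = 260.9 + 218 = 479 m

479 m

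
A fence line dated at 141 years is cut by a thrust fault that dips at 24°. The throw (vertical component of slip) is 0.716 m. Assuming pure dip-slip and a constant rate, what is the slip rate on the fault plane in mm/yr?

dip-slip = throw / sin(dip) = 0.716 m / sin(24°) = 1.760 m
rate = 1.760 m / 141 years = 0.0125 m/yr = 12.5 mm/yr

12.5 mm/yr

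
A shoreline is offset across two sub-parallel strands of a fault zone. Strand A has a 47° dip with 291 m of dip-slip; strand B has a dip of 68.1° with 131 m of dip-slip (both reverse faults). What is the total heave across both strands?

247 m

heave_A = 291 × cos(47°) = 198.5 m
heave_B = 131 × cos(68.1°) = 48.86 m
total = 198.5 + 48.86 = 247 m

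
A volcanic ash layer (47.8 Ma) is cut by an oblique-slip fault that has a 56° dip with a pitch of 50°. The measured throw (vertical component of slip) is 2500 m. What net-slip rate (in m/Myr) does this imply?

82.4 m/Myr

dip-slip = throw / sin(dip) = 2500 / sin(56°) = 3016 m
net slip = dip-slip / sin(rake) = 3016 / sin(50°) = 3937 m
rate = 3937 m / 47.8 Ma = 0.0000824 m/yr = 82.4 m/Myr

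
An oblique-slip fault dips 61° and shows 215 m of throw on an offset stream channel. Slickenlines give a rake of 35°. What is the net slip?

429 m

dip-slip = throw / sin(dip) = 215 / sin(61°) = 245.8 m
net slip = dip-slip / sin(rake) = 245.8 / sin(35°) = 429 m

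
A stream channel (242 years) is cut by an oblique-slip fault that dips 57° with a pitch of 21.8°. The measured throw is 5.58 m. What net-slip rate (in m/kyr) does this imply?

dip-slip = throw / sin(dip) = 5.58 / sin(57°) = 6.653 m
net slip = dip-slip / sin(rake) = 6.653 / sin(21.8°) = 17.92 m
rate = 17.92 m / 242 years = 0.0740 m/yr = 74 m/kyr

74 m/kyr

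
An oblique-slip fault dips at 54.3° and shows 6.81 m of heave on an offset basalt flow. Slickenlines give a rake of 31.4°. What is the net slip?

22.4 m

dip-slip = heave / cos(dip) = 6.81 / cos(54.3°) = 11.67 m
net slip = dip-slip / sin(rake) = 11.67 / sin(31.4°) = 22.4 m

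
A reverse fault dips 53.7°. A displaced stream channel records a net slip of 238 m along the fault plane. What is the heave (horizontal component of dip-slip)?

141 m

heave = dip-slip × cos(dip) = 238 m × cos(53.7°) = 141 m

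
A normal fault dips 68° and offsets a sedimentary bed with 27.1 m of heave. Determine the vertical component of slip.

throw = heave × tan(dip) = 27.1 × tan(68°) = 67.1 m

67.1 m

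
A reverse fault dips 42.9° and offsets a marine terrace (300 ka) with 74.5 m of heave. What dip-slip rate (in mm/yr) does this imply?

dip-slip = heave / cos(dip) = 74.5 m / cos(42.9°) = 101.7 m
rate = 101.7 m / 300 ka = 0.000339 m/yr = 0.339 mm/yr

0.339 mm/yr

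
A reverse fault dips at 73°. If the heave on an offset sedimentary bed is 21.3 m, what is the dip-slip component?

dip-slip = heave / cos(dip) = 21.3 / cos(73°) = 72.9 m

72.9 m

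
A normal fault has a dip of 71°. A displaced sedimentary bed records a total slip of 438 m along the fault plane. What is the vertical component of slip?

414 m

throw = dip-slip × sin(dip) = 438 m × sin(71°) = 414 m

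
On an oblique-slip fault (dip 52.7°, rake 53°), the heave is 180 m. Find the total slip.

372 m

dip-slip = heave / cos(dip) = 180 / cos(52.7°) = 297 m
net slip = dip-slip / sin(rake) = 297 / sin(53°) = 372 m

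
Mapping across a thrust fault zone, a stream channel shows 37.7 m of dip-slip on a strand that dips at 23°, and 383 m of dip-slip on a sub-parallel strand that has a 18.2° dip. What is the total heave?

heave_A = 37.7 × cos(23°) = 34.70 m
heave_B = 383 × cos(18.2°) = 363.8 m
total = 34.70 + 363.8 = 399 m

399 m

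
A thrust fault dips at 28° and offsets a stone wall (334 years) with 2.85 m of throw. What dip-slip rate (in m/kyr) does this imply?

dip-slip = throw / sin(dip) = 2.85 m / sin(28°) = 6.071 m
rate = 6.071 m / 334 years = 0.0182 m/yr = 18.2 m/kyr

18.2 m/kyr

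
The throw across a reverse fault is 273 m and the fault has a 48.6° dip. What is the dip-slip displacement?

dip-slip = throw / sin(dip) = 273 / sin(48.6°) = 364 m

364 m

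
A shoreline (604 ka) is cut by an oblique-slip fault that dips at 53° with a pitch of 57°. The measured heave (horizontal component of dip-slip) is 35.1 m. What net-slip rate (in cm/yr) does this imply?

0.0115 cm/yr

dip-slip = heave / cos(dip) = 35.1 / cos(53°) = 58.32 m
net slip = dip-slip / sin(rake) = 58.32 / sin(57°) = 69.54 m
rate = 69.54 m / 604 ka = 0.000115 m/yr = 0.0115 cm/yr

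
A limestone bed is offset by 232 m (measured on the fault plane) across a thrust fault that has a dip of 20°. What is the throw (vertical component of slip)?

throw = dip-slip × sin(dip) = 232 m × sin(20°) = 79.3 m

79.3 m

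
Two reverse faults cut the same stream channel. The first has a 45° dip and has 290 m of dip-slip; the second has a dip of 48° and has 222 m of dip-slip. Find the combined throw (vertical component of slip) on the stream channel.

throw_A = 290 × sin(45°) = 205.1 m
throw_B = 222 × sin(48°) = 165 m
total = 205.1 + 165 = 370 m

370 m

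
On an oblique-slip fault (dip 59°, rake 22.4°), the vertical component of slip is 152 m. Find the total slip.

465 m

dip-slip = throw / sin(dip) = 152 / sin(59°) = 177.3 m
net slip = dip-slip / sin(rake) = 177.3 / sin(22.4°) = 465 m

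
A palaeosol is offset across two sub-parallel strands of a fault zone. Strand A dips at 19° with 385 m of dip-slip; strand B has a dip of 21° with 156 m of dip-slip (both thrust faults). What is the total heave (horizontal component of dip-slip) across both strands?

510 m

heave_A = 385 × cos(19°) = 364 m
heave_B = 156 × cos(21°) = 145.6 m
total = 364 + 145.6 = 510 m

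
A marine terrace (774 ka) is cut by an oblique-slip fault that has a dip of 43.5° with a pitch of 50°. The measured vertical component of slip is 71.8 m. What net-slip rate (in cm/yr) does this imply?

0.0176 cm/yr

dip-slip = throw / sin(dip) = 71.8 / sin(43.5°) = 104.3 m
net slip = dip-slip / sin(rake) = 104.3 / sin(50°) = 136.2 m
rate = 136.2 m / 774 ka = 0.000176 m/yr = 0.0176 cm/yr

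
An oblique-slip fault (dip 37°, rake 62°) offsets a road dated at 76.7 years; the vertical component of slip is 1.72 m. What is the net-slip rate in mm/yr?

42.2 mm/yr

dip-slip = throw / sin(dip) = 1.72 / sin(37°) = 2.858 m
net slip = dip-slip / sin(rake) = 2.858 / sin(62°) = 3.237 m
rate = 3.237 m / 76.7 years = 0.0422 m/yr = 42.2 mm/yr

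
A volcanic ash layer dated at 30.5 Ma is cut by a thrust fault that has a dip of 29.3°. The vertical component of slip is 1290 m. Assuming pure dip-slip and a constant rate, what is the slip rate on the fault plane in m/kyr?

0.0864 m/kyr

dip-slip = throw / sin(dip) = 1290 m / sin(29.3°) = 2636 m
rate = 2636 m / 30.5 Ma = 0.0000864 m/yr = 0.0864 m/kyr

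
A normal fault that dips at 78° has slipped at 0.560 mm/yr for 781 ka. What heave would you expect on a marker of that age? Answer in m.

dip-slip = rate × time = 0.560 mm/yr × 781 ka = 437.4 m
heave = dip-slip × cos(dip) = 437.4 × cos(78°) = 90.9 m

90.9 m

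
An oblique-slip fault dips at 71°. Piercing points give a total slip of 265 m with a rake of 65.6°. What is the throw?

dip-slip = net slip × sin(rake) = 265 m × sin(65.6°) = 241.3 m
throw = dip-slip × sin(dip) = 241.3 × sin(71°) = 228 m

228 m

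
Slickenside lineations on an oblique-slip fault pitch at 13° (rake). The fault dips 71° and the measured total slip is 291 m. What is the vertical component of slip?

dip-slip = net slip × sin(rake) = 291 m × sin(13°) = 65.46 m
throw = dip-slip × sin(dip) = 65.46 × sin(71°) = 61.9 m

61.9 m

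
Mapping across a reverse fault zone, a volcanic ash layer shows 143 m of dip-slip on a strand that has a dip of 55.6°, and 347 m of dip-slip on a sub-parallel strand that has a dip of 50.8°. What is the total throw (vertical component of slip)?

throw_A = 143 × sin(55.6°) = 118 m
throw_B = 347 × sin(50.8°) = 268.9 m
total = 118 + 268.9 = 387 m

387 m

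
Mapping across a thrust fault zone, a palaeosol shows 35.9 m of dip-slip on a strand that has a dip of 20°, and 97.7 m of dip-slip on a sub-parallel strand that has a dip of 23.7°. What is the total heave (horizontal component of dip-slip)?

123 m

heave_A = 35.9 × cos(20°) = 33.73 m
heave_B = 97.7 × cos(23.7°) = 89.46 m
total = 33.73 + 89.46 = 123 m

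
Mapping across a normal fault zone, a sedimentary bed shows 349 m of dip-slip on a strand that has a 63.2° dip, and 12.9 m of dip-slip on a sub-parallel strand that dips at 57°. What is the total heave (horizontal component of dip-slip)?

heave_A = 349 × cos(63.2°) = 157.4 m
heave_B = 12.9 × cos(57°) = 7.026 m
total = 157.4 + 7.026 = 164 m

164 m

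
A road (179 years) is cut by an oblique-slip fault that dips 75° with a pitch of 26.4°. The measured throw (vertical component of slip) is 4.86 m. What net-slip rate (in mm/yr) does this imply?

63.2 mm/yr

dip-slip = throw / sin(dip) = 4.86 / sin(75°) = 5.031 m
net slip = dip-slip / sin(rake) = 5.031 / sin(26.4°) = 11.32 m
rate = 11.32 m / 179 years = 0.0632 m/yr = 63.2 mm/yr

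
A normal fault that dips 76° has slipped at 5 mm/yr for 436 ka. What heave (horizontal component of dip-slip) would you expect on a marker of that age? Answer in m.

dip-slip = rate × time = 5 mm/yr × 436 ka = 2180 m
heave = dip-slip × cos(dip) = 2180 × cos(76°) = 527 m

527 m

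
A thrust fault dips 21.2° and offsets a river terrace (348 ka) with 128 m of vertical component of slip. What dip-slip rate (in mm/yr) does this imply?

1.02 mm/yr

dip-slip = throw / sin(dip) = 128 m / sin(21.2°) = 354 m
rate = 354 m / 348 ka = 0.00102 m/yr = 1.02 mm/yr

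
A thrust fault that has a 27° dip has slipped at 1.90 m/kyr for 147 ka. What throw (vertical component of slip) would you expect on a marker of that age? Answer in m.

127 m

dip-slip = rate × time = 1.90 m/kyr × 147 ka = 279.3 m
throw = dip-slip × sin(dip) = 279.3 × sin(27°) = 127 m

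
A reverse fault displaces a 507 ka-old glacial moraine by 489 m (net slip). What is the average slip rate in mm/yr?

rate = 489 m / 507 ka = 0.000964 m/yr = 0.964 mm/yr

0.964 mm/yr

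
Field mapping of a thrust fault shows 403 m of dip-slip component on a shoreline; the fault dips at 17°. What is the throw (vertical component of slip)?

118 m

throw = dip-slip × sin(dip) = 403 m × sin(17°) = 118 m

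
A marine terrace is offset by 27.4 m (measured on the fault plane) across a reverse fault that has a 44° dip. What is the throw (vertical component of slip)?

throw = dip-slip × sin(dip) = 27.4 m × sin(44°) = 19 m

19 m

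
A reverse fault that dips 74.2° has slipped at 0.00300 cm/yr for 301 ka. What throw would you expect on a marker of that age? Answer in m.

8.69 m

dip-slip = rate × time = 0.00300 cm/yr × 301 ka = 9.030 m
throw = dip-slip × sin(dip) = 9.030 × sin(74.2°) = 8.69 m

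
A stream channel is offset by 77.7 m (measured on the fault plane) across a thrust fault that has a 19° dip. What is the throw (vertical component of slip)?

25.3 m

throw = dip-slip × sin(dip) = 77.7 m × sin(19°) = 25.3 m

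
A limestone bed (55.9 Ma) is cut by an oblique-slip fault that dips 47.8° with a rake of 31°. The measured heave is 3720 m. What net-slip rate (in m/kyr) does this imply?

dip-slip = heave / cos(dip) = 3720 / cos(47.8°) = 5538 m
net slip = dip-slip / sin(rake) = 5538 / sin(31°) = 10750 m
rate = 10750 m / 55.9 Ma = 0.000192 m/yr = 0.192 m/kyr

0.192 m/kyr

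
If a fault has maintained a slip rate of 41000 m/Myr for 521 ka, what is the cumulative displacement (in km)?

21.4 km

slip = rate × time = 41000 m/Myr × 521 ka = 21400 m = 21.4 km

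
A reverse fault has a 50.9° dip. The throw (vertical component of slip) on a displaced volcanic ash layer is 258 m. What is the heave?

heave = throw / tan(dip) = 258 / tan(50.9°) = 210 m

210 m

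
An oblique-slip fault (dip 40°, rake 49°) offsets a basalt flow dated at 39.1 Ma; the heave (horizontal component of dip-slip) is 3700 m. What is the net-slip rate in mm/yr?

dip-slip = heave / cos(dip) = 3700 / cos(40°) = 4830 m
net slip = dip-slip / sin(rake) = 4830 / sin(49°) = 6400 m
rate = 6400 m / 39.1 Ma = 0.000164 m/yr = 0.164 mm/yr

0.164 mm/yr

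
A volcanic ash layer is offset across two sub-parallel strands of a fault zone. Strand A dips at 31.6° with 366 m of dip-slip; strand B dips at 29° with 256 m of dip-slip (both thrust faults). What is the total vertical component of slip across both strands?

throw_A = 366 × sin(31.6°) = 191.8 m
throw_B = 256 × sin(29°) = 124.1 m
total = 191.8 + 124.1 = 316 m

316 m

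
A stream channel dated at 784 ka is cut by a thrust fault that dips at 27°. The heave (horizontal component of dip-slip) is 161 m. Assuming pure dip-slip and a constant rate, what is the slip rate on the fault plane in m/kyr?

dip-slip = heave / cos(dip) = 161 m / cos(27°) = 180.7 m
rate = 180.7 m / 784 ka = 0.000230 m/yr = 0.230 m/kyr

0.230 m/kyr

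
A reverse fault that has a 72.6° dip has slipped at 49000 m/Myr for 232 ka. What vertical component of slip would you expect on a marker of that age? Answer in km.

10.8 km

dip-slip = rate × time = 49000 m/Myr × 232 ka = 11370 m
throw = dip-slip × sin(dip) = 11370 × sin(72.6°) = 10800 m = 10.8 km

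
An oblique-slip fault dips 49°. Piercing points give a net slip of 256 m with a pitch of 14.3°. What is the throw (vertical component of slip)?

dip-slip = net slip × sin(rake) = 256 m × sin(14.3°) = 63.23 m
throw = dip-slip × sin(dip) = 63.23 × sin(49°) = 47.7 m

47.7 m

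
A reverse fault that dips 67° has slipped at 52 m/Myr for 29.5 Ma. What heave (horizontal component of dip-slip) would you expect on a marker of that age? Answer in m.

599 m

dip-slip = rate × time = 52 m/Myr × 29.5 Ma = 1534 m
heave = dip-slip × cos(dip) = 1534 × cos(67°) = 599 m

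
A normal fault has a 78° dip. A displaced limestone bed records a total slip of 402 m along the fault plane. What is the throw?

throw = dip-slip × sin(dip) = 402 m × sin(78°) = 393 m

393 m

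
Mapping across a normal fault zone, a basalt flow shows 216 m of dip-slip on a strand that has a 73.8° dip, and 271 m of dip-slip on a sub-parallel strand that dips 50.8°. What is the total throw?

417 m

throw_A = 216 × sin(73.8°) = 207.4 m
throw_B = 271 × sin(50.8°) = 210 m
total = 207.4 + 210 = 417 m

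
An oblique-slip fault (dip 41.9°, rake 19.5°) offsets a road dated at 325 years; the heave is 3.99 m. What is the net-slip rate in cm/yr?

dip-slip = heave / cos(dip) = 3.99 / cos(41.9°) = 5.361 m
net slip = dip-slip / sin(rake) = 5.361 / sin(19.5°) = 16.06 m
rate = 16.06 m / 325 years = 0.0494 m/yr = 4.94 cm/yr

4.94 cm/yr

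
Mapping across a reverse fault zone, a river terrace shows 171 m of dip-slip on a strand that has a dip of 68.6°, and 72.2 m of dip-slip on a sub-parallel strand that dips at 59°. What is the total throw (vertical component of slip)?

221 m

throw_A = 171 × sin(68.6°) = 159.2 m
throw_B = 72.2 × sin(59°) = 61.89 m
total = 159.2 + 61.89 = 221 m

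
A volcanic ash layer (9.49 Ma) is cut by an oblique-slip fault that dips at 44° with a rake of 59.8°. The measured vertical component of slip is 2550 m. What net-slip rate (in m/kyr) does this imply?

0.448 m/kyr

dip-slip = throw / sin(dip) = 2550 / sin(44°) = 3671 m
net slip = dip-slip / sin(rake) = 3671 / sin(59.8°) = 4247 m
rate = 4247 m / 9.49 Ma = 0.000448 m/yr = 0.448 m/kyr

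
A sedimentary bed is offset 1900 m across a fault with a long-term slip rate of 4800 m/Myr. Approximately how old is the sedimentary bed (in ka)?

age = offset / rate = 1900 m / (4800 m/Myr) = 396000 yr = 396 ka

396 ka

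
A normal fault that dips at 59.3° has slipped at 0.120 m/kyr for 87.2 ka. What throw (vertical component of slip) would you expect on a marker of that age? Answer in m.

dip-slip = rate × time = 0.120 m/kyr × 87.2 ka = 10.46 m
throw = dip-slip × sin(dip) = 10.46 × sin(59.3°) = 9 m

9 m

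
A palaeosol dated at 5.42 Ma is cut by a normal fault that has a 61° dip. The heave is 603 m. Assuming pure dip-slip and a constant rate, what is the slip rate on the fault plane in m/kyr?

0.229 m/kyr

dip-slip = heave / cos(dip) = 603 m / cos(61°) = 1244 m
rate = 1244 m / 5.42 Ma = 0.000229 m/yr = 0.229 m/kyr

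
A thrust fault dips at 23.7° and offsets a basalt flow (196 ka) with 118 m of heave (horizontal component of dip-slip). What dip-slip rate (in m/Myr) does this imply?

dip-slip = heave / cos(dip) = 118 m / cos(23.7°) = 128.9 m
rate = 128.9 m / 196 ka = 0.000657 m/yr = 657 m/Myr

657 m/Myr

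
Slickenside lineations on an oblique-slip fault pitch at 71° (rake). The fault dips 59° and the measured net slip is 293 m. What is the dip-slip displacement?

277 m

dip-slip = net slip × sin(rake) = 293 m × sin(71°) = 277 m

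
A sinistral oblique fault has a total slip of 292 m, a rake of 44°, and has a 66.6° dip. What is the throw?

dip-slip = net slip × sin(rake) = 292 m × sin(44°) = 202.8 m
throw = dip-slip × sin(dip) = 202.8 × sin(66.6°) = 186 m

186 m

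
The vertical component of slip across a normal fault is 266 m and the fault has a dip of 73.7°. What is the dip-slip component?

277 m

dip-slip = throw / sin(dip) = 266 / sin(73.7°) = 277 m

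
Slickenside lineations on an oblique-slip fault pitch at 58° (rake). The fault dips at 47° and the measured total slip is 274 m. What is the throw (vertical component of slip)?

dip-slip = net slip × sin(rake) = 274 m × sin(58°) = 232.4 m
throw = dip-slip × sin(dip) = 232.4 × sin(47°) = 170 m

170 m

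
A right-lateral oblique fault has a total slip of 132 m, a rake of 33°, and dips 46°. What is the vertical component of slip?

dip-slip = net slip × sin(rake) = 132 m × sin(33°) = 71.89 m
throw = dip-slip × sin(dip) = 71.89 × sin(46°) = 51.7 m

51.7 m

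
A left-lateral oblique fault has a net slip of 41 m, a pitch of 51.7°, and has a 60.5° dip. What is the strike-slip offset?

25.4 m

strike-slip = net slip × cos(rake) = 41 m × cos(51.7°) = 25.4 m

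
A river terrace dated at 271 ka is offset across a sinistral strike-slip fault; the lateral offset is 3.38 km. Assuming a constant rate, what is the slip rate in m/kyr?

rate = 3.38 km / 271 ka = 0.0125 m/yr = 12.5 m/kyr

12.5 m/kyr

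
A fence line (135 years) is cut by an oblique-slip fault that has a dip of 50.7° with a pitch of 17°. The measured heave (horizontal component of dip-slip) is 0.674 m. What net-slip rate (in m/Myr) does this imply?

27000 m/Myr

dip-slip = heave / cos(dip) = 0.674 / cos(50.7°) = 1.064 m
net slip = dip-slip / sin(rake) = 1.064 / sin(17°) = 3.640 m
rate = 3.640 m / 135 years = 0.0270 m/yr = 27000 m/Myr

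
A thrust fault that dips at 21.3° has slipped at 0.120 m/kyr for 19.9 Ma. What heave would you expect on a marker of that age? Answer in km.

dip-slip = rate × time = 0.120 m/kyr × 19.9 Ma = 2388 m
heave = dip-slip × cos(dip) = 2388 × cos(21.3°) = 2220 m = 2.22 km

2.22 km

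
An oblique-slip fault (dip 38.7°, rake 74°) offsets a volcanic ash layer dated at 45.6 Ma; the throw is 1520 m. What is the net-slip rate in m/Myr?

dip-slip = throw / sin(dip) = 1520 / sin(38.7°) = 2431 m
net slip = dip-slip / sin(rake) = 2431 / sin(74°) = 2529 m
rate = 2529 m / 45.6 Ma = 0.0000555 m/yr = 55.5 m/Myr

55.5 m/Myr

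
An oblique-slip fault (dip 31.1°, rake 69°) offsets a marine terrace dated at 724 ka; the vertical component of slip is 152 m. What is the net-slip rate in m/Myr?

dip-slip = throw / sin(dip) = 152 / sin(31.1°) = 294.3 m
net slip = dip-slip / sin(rake) = 294.3 / sin(69°) = 315.2 m
rate = 315.2 m / 724 ka = 0.000435 m/yr = 435 m/Myr

435 m/Myr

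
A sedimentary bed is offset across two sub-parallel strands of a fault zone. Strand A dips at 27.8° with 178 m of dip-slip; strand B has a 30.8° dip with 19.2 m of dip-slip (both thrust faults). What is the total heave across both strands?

heave_A = 178 × cos(27.8°) = 157.5 m
heave_B = 19.2 × cos(30.8°) = 16.49 m
total = 157.5 + 16.49 = 174 m

174 m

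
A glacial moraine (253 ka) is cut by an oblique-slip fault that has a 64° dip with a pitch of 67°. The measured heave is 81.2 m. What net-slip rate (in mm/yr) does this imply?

0.795 mm/yr

dip-slip = heave / cos(dip) = 81.2 / cos(64°) = 185.2 m
net slip = dip-slip / sin(rake) = 185.2 / sin(67°) = 201.2 m
rate = 201.2 m / 253 ka = 0.000795 m/yr = 0.795 mm/yr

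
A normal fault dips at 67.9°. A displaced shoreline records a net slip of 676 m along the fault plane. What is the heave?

heave = dip-slip × cos(dip) = 676 m × cos(67.9°) = 254 m

254 m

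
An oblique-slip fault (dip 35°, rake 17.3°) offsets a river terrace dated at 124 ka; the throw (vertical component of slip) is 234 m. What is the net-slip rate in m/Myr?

11100 m/Myr

dip-slip = throw / sin(dip) = 234 / sin(35°) = 408 m
net slip = dip-slip / sin(rake) = 408 / sin(17.3°) = 1372 m
rate = 1372 m / 124 ka = 0.0111 m/yr = 11100 m/Myr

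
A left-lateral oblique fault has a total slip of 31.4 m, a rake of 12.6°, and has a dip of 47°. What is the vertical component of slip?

5.01 m

dip-slip = net slip × sin(rake) = 31.4 m × sin(12.6°) = 6.850 m
throw = dip-slip × sin(dip) = 6.850 × sin(47°) = 5.01 m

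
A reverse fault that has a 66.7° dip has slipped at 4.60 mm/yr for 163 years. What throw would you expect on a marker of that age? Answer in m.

0.689 m

dip-slip = rate × time = 4.60 mm/yr × 163 years = 0.7498 m
throw = dip-slip × sin(dip) = 0.7498 × sin(66.7°) = 0.689 m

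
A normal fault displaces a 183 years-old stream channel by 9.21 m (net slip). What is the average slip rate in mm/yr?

rate = 9.21 m / 183 years = 0.0503 m/yr = 50.3 mm/yr

50.3 mm/yr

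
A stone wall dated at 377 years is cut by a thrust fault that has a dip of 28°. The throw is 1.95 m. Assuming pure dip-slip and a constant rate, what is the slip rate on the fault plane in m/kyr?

dip-slip = throw / sin(dip) = 1.95 m / sin(28°) = 4.154 m
rate = 4.154 m / 377 years = 0.0110 m/yr = 11 m/kyr

11 m/kyr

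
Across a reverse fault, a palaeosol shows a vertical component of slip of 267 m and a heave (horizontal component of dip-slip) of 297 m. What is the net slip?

net slip = √(throw² + heave²) = √(267² + 297²) = 399 m

399 m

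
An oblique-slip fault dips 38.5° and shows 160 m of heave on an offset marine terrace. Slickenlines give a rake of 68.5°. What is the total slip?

220 m

dip-slip = heave / cos(dip) = 160 / cos(38.5°) = 204.4 m
net slip = dip-slip / sin(rake) = 204.4 / sin(68.5°) = 220 m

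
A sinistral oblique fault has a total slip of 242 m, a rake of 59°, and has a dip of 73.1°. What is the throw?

dip-slip = net slip × sin(rake) = 242 m × sin(59°) = 207.4 m
throw = dip-slip × sin(dip) = 207.4 × sin(73.1°) = 198 m

198 m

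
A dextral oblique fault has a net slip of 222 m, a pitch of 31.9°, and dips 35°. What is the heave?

96.1 m

dip-slip = net slip × sin(rake) = 222 m × sin(31.9°) = 117.3 m
heave = dip-slip × cos(dip) = 117.3 × cos(35°) = 96.1 m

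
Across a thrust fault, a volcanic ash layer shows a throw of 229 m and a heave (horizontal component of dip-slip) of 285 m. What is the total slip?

net slip = √(throw² + heave²) = √(229² + 285²) = 366 m

366 m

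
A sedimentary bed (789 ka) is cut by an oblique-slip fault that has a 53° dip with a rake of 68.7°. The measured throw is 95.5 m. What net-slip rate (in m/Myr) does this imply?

dip-slip = throw / sin(dip) = 95.5 / sin(53°) = 119.6 m
net slip = dip-slip / sin(rake) = 119.6 / sin(68.7°) = 128.3 m
rate = 128.3 m / 789 ka = 0.000163 m/yr = 163 m/Myr

163 m/Myr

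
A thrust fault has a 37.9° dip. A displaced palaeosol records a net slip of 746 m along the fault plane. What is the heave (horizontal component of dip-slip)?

589 m

heave = dip-slip × cos(dip) = 746 m × cos(37.9°) = 589 m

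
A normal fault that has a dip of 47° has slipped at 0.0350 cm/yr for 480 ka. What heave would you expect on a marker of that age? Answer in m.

dip-slip = rate × time = 0.0350 cm/yr × 480 ka = 168 m
heave = dip-slip × cos(dip) = 168 × cos(47°) = 115 m

115 m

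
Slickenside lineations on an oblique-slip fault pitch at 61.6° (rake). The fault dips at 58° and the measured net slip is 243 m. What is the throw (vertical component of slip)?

dip-slip = net slip × sin(rake) = 243 m × sin(61.6°) = 213.8 m
throw = dip-slip × sin(dip) = 213.8 × sin(58°) = 181 m

181 m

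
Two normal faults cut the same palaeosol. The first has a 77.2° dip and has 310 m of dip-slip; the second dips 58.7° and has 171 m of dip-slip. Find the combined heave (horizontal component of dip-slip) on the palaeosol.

heave_A = 310 × cos(77.2°) = 68.68 m
heave_B = 171 × cos(58.7°) = 88.84 m
total = 68.68 + 88.84 = 158 m

158 m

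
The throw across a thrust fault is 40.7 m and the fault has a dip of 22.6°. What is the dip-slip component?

dip-slip = throw / sin(dip) = 40.7 / sin(22.6°) = 106 m

106 m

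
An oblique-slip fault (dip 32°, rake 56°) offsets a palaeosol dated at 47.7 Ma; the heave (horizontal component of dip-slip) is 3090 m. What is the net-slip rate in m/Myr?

92.1 m/Myr

dip-slip = heave / cos(dip) = 3090 / cos(32°) = 3644 m
net slip = dip-slip / sin(rake) = 3644 / sin(56°) = 4395 m
rate = 4395 m / 47.7 Ma = 0.0000921 m/yr = 92.1 m/Myr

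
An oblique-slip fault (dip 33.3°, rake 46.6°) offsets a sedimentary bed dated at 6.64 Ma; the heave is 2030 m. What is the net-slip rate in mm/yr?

dip-slip = heave / cos(dip) = 2030 / cos(33.3°) = 2429 m
net slip = dip-slip / sin(rake) = 2429 / sin(46.6°) = 3343 m
rate = 3343 m / 6.64 Ma = 0.000503 m/yr = 0.503 mm/yr

0.503 mm/yr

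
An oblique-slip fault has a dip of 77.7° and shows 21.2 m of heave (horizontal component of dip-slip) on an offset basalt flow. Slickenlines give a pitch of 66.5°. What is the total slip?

109 m

dip-slip = heave / cos(dip) = 21.2 / cos(77.7°) = 99.52 m
net slip = dip-slip / sin(rake) = 99.52 / sin(66.5°) = 109 m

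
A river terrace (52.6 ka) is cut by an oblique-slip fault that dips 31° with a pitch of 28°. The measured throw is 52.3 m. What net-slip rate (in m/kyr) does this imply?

4.11 m/kyr

dip-slip = throw / sin(dip) = 52.3 / sin(31°) = 101.5 m
net slip = dip-slip / sin(rake) = 101.5 / sin(28°) = 216.3 m
rate = 216.3 m / 52.6 ka = 0.00411 m/yr = 4.11 m/kyr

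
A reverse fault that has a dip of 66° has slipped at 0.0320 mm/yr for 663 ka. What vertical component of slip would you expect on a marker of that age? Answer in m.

dip-slip = rate × time = 0.0320 mm/yr × 663 ka = 21.22 m
throw = dip-slip × sin(dip) = 21.22 × sin(66°) = 19.4 m

19.4 m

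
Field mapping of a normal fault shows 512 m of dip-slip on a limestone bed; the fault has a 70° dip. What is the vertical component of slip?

throw = dip-slip × sin(dip) = 512 m × sin(70°) = 481 m

481 m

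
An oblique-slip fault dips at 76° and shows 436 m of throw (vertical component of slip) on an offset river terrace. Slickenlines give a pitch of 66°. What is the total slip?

492 m

dip-slip = throw / sin(dip) = 436 / sin(76°) = 449.3 m
net slip = dip-slip / sin(rake) = 449.3 / sin(66°) = 492 m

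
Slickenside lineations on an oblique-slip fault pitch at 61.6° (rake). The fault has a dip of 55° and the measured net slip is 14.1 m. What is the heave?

7.11 m

dip-slip = net slip × sin(rake) = 14.1 m × sin(61.6°) = 12.40 m
heave = dip-slip × cos(dip) = 12.40 × cos(55°) = 7.11 m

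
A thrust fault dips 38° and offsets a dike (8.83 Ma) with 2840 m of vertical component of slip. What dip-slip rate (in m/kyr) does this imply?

dip-slip = throw / sin(dip) = 2840 m / sin(38°) = 4613 m
rate = 4613 m / 8.83 Ma = 0.000522 m/yr = 0.522 m/kyr

0.522 m/kyr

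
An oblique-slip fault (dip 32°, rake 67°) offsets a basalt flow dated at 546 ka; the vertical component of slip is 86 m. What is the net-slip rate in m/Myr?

dip-slip = throw / sin(dip) = 86 / sin(32°) = 162.3 m
net slip = dip-slip / sin(rake) = 162.3 / sin(67°) = 176.3 m
rate = 176.3 m / 546 ka = 0.000323 m/yr = 323 m/Myr

323 m/Myr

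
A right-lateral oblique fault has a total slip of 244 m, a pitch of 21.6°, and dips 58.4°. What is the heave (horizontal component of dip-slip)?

dip-slip = net slip × sin(rake) = 244 m × sin(21.6°) = 89.82 m
heave = dip-slip × cos(dip) = 89.82 × cos(58.4°) = 47.1 m

47.1 m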